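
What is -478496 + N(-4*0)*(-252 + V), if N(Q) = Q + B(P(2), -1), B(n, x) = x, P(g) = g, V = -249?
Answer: -477995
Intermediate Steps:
N(Q) = -1 + Q (N(Q) = Q - 1 = -1 + Q)
-478496 + N(-4*0)*(-252 + V) = -478496 + (-1 - 4*0)*(-252 - 249) = -478496 + (-1 + 0)*(-501) = -478496 - 1*(-501) = -478496 + 501 = -477995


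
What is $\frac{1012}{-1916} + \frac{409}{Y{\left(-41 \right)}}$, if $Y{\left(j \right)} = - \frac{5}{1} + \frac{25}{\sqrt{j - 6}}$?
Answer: $\frac{- 6325 \sqrt{47} + 9267272 i}{2395 \left(- 47 i + 5 \sqrt{47}\right)} \approx -53.925 + 38.944 i$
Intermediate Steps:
$Y{\left(j \right)} = -5 + \frac{25}{\sqrt{-6 + j}}$ ($Y{\left(j \right)} = \left(-5\right) 1 + \frac{25}{\sqrt{-6 + j}} = -5 + \frac{25}{\sqrt{-6 + j}}$)
$\frac{1012}{-1916} + \frac{409}{Y{\left(-41 \right)}} = \frac{1012}{-1916} + \frac{409}{-5 + \frac{25}{\sqrt{-6 - 41}}} = 1012 \left(- \frac{1}{1916}\right) + \frac{409}{-5 + \frac{25}{i \sqrt{47}}} = - \frac{253}{479} + \frac{409}{-5 + 25 \left(- \frac{i \sqrt{47}}{47}\right)} = - \frac{253}{479} + \frac{409}{-5 - \frac{25 i \sqrt{47}}{47}}$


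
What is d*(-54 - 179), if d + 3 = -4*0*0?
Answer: 699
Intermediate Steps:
d = -3 (d = -3 - 4*0*0 = -3 + 0*0 = -3 + 0 = -3)
d*(-54 - 179) = -3*(-54 - 179) = -3*(-233) = 699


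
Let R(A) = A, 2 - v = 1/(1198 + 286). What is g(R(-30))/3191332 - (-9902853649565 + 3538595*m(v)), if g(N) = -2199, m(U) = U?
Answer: 5862406801129829748653/591992086 ≈ 9.9029e+12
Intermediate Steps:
v = 2967/1484 (v = 2 - 1/(1198 + 286) = 2 - 1/1484 = 2967/1484 ≈ 1.9993)
g(R(-30))/3191332 - (-9902853649565 + 3538595*m(v)) = -2199/3191332 - 3538595/(1/(2967/1484 - 2798527)) = -2199*1/3191332 - 3538595/(1/(-4153011101/1484)) = -2199/3191332 - 3538595/(-1484/4153011101) = -2199/3191332 - 3538595*(-4153011101/1484) = -2199/3191332 + 14695824316943095/1484 = 5862406801129829748653/591992086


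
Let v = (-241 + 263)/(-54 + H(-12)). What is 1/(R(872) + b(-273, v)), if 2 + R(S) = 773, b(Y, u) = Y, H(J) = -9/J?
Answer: 1/498 ≈ 0.0020080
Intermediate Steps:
v = -88/213 (v = (-241 + 263)/(-54 - 9/(-12)) = 22/(-54 - 9*(-1/12)) = 22/(-54 + 3/4) = 22/(-213/4) = 22*(-4/213) = -88/213 ≈ -0.41315)
R(S) = 771 (R(S) = -2 + 773 = 771)
1/(R(872) + b(-273, v)) = 1/(771 - 273) = 1/498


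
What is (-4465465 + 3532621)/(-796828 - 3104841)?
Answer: 932844/3901669 ≈ 0.23909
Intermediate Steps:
(-4465465 + 3532621)/(-796828 - 3104841) = -932844/(-3901669) = -932844*(-1/3901669) = 932844/3901669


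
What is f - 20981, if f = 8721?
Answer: -12260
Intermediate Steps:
f - 20981 = 8721 - 20981 = -12260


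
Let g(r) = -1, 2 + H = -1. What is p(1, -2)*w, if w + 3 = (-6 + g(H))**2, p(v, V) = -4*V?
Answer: 368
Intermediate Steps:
H = -3 (H = -2 - 1 = -3)
w = 46 (w = -3 + (-6 - 1)**2 = -3 + (-7)**2 = -3 + 49 = 46)
p(1, -2)*w = -4*(-2)*46 = 8*46 = 368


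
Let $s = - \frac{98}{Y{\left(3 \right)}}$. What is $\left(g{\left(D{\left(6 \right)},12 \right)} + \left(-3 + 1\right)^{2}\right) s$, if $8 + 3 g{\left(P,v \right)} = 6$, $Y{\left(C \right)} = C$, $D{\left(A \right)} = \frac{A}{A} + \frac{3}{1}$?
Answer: $- \frac{980}{9} \approx -108.89$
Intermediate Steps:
$D{\left(A \right)} = 4$ ($D{\left(A \right)} = 1 + 3 \cdot 1 = 1 + 3 = 4$)
$g{\left(P,v \right)} = - \frac{2}{3}$ ($g{\left(P,v \right)} = - \frac{8}{3} + \frac{1}{3} \cdot 6 = - \frac{8}{3} + 2 = - \frac{2}{3}$)
$s = - \frac{98}{3} \approx -32.667$
$\left(g{\left(D{\left(6 \right)},12 \right)} + \left(-3 + 1\right)^{2}\right) s = \left(- \frac{2}{3} + \left(-3 + 1\right)^{2}\right) \left(- \frac{98}{3}\right) = \left(- \frac{2}{3} + \left(-2\right)^{2}\right) \left(- \frac{98}{3}\right) = \left(- \frac{2}{3} + 4\right) \left(- \frac{98}{3}\right) = \frac{10}{3} \left(- \frac{98}{3}\right) = - \frac{980}{9}$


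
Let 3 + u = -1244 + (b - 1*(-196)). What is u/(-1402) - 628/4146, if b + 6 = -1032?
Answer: 3890269/2906346 ≈ 1.3385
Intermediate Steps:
b = -1038 (b = -6 - 1032 = -1038)
u = -2089 (u = -3 + (-1244 + (-1038 - 1*(-196))) = -3 + (-1244 + (-1038 + 196)) = -3 + (-1244 - 842) = -3 - 2086 = -2089)
u/(-1402) - 628/4146 = -2089/(-1402) - 628/4146 = -2089*(-1/1402) - 628*1/4146 = 2089/1402 - 314/2073 = 3890269/2906346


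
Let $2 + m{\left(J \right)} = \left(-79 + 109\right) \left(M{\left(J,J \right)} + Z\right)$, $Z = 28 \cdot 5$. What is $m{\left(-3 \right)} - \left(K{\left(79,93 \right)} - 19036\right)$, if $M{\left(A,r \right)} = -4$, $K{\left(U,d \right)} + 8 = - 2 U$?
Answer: $23280$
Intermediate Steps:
$K{\left(U,d \right)} = -8 - 2 U$
$Z = 140$
$m{\left(J \right)} = 4078$ ($m{\left(J \right)} = -2 + \left(-79 + 109\right) \left(-4 + 140\right) = -2 + 30 \cdot 136 = -2 + 4080 = 4078$)
$m{\left(-3 \right)} - \left(K{\left(79,93 \right)} - 19036\right) = 4078 - \left(\left(-8 - 158\right) - 19036\right) = 4078 - \left(-166 - 19036\right) = 4078 - -19202 = 4078 + 19202 = 23280$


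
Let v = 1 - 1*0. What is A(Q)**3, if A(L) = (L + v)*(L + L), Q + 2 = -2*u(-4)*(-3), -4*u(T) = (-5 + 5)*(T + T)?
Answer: 64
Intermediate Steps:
u(T) = 0 (u(T) = -(-5 + 5)*(T + T)/4 = -0*2*T = -1/4*0 = 0)
Q = -2 (Q = -2 - 2*0*(-3) = -2 + 0*(-3) = -2 + 0 = -2)
v = 1 (v = 1 + 0 = 1)
A(L) = 2*L*(1 + L) (A(L) = (L + 1)*(L + L) = (1 + L)*(2*L) = 2*L*(1 + L))
A(Q)**3 = (2*(-2)*(1 - 2))**3 = (2*(-2)*(-1))**3 = 4**3 = 64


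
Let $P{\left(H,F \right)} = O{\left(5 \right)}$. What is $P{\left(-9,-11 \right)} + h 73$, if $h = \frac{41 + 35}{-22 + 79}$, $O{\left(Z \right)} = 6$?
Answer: $\frac{310}{3} \approx 103.33$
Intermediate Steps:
$h = \frac{4}{3}$ ($h = \frac{76}{57} = 76 \cdot \frac{1}{57} = \frac{4}{3} \approx 1.3333$)
$P{\left(H,F \right)} = 6$
$P{\left(-9,-11 \right)} + h 73 = 6 + \frac{4}{3} \cdot 73 = 6 + \frac{292}{3} = \frac{310}{3}$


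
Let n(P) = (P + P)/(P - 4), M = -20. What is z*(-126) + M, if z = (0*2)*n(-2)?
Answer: -20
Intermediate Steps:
n(P) = 2*P/(-4 + P) (n(P) = (2*P)/(-4 + P) = 2*P/(-4 + P))
z = 0 (z = (0*2)*(2*(-2)/(-4 - 2)) = 0*(2*(-2)/(-6)) = 0*(2*(-2)*(-1/6)) = 0*(2/3) = 0)
z*(-126) + M = 0*(-126) - 20 = 0 - 20 = -20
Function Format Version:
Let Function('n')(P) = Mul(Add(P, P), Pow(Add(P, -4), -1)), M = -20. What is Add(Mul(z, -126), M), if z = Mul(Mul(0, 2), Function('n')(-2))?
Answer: -20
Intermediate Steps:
Function('n')(P) = Mul(2, P, Pow(Add(-4, P), -1)) (Function('n')(P) = Mul(Mul(2, P), Pow(Add(-4, P), -1)) = Mul(2, P, Pow(Add(-4, P), -1)))
z = 0 (z = Mul(Mul(0, 2), Mul(2, -2, Pow(Add(-4, -2), -1))) = Mul(0, Mul(2, -2, Pow(-6, -1))) = Mul(0, Mul(2, -2, Rational(-1, 6))) = Mul(0, Rational(2, 3)) = 0)
Add(Mul(z, -126), M) = Add(Mul(0, -126), -20) = Add(0, -20) = -20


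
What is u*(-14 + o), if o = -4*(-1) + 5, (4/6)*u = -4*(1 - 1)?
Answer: 0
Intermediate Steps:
u = 0 (u = 3*(-4*(1 - 1))/2 = 3*(-4*0)/2 = (3/2)*0 = 0)
o = 9 (o = 4 + 5 = 9)
u*(-14 + o) = 0*(-14 + 9) = 0*(-5) = 0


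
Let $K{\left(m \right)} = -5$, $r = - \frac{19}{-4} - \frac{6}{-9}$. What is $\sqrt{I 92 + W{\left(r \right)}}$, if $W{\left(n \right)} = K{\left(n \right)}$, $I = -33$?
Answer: $i \sqrt{3041} \approx 55.145 i$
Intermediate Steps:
$r = \frac{65}{12}$ ($r = \left(-19\right) \left(- \frac{1}{4}\right) - - \frac{2}{3} = \frac{19}{4} + \frac{2}{3} = \frac{65}{12} \approx 5.4167$)
$W{\left(n \right)} = -5$
$\sqrt{I 92 + W{\left(r \right)}} = \sqrt{\left(-33\right) 92 - 5} = \sqrt{-3036 - 5} = \sqrt{-3041} = i \sqrt{3041}$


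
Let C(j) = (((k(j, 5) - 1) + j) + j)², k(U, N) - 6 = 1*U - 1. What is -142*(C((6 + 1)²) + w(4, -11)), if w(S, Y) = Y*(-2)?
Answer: -3240866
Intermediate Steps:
k(U, N) = 5 + U (k(U, N) = 6 + (1*U - 1) = 6 + (U - 1) = 6 + (-1 + U) = 5 + U)
w(S, Y) = -2*Y
C(j) = (4 + 3*j)² (C(j) = ((((5 + j) - 1) + j) + j)² = (((4 + j) + j) + j)² = ((4 + 2*j) + j)² = (4 + 3*j)²)
-142*(C((6 + 1)²) + w(4, -11)) = -142*((4 + 3*(6 + 1)²)² - 2*(-11)) = -142*((4 + 3*7²)² + 22) = -142*((4 + 3*49)² + 22) = -142*((4 + 147)² + 22) = -142*(151² + 22) = -142*(22801 + 22) = -142*22823 = -3240866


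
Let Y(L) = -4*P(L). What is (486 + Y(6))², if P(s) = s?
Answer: 213444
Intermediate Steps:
Y(L) = -4*L
(486 + Y(6))² = (486 - 4*6)² = (486 - 24)² = 462² = 213444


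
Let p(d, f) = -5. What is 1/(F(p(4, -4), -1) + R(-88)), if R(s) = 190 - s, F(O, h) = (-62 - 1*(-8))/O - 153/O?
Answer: 5/1597 ≈ 0.0031309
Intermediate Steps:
F(O, h) = -207/O (F(O, h) = (-62 + 8)/O - 153/O = -54/O - 153/O = -207/O)
1/(F(p(4, -4), -1) + R(-88)) = 1/(-207/(-5) + (190 - 1*(-88))) = 1/(-207*(-1/5) + (190 + 88)) = 1/(207/5 + 278) = 1/(1597/5) = 5/1597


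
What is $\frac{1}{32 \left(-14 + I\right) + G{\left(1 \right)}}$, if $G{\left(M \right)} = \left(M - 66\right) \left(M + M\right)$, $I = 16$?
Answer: $- \frac{1}{66} \approx -0.015152$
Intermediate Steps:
$G{\left(M \right)} = 2 M \left(-66 + M\right)$ ($G{\left(M \right)} = \left(-66 + M\right) 2 M = 2 M \left(-66 + M\right)$)
$\frac{1}{32 \left(-14 + I\right) + G{\left(1 \right)}} = \frac{1}{32 \left(-14 + 16\right) + 2 \cdot 1 \left(-66 + 1\right)} = \frac{1}{32 \cdot 2 + 2 \cdot 1 \left(-65\right)} = \frac{1}{64 - 130} = \frac{1}{-66} = - \frac{1}{66}$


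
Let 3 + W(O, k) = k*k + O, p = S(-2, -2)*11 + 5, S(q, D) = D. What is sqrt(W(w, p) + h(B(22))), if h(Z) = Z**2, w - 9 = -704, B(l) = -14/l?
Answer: 4*I*sqrt(3090)/11 ≈ 20.214*I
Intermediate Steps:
w = -695 (w = 9 - 704 = -695)
p = -17 (p = -2*11 + 5 = -22 + 5 = -17)
W(O, k) = -3 + O + k**2 (W(O, k) = -3 + (k*k + O) = -3 + (k**2 + O) = -3 + (O + k**2) = -3 + O + k**2)
sqrt(W(w, p) + h(B(22))) = sqrt((-3 - 695 + (-17)**2) + (-14/22)**2) = sqrt((-3 - 695 + 289) + (-14*1/22)**2) = sqrt(-409 + (-7/11)**2) = sqrt(-409 + 49/121) = sqrt(-49440/121) = 4*I*sqrt(3090)/11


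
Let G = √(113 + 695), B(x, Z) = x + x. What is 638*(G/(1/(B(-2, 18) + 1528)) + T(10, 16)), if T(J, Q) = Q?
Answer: 10208 + 1944624*√202 ≈ 2.7649e+7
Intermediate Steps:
B(x, Z) = 2*x
G = 2*√202 (G = √808 = 2*√202 ≈ 28.425)
638*(G/(1/(B(-2, 18) + 1528)) + T(10, 16)) = 638*((2*√202)/(1/(2*(-2) + 1528)) + 16) = 638*((2*√202)/(1/(-4 + 1528)) + 16) = 638*((2*√202)/(1/1524) + 16) = 638*((2*√202)*1524 + 16) = 638*(3048*√202 + 16) = 638*(16 + 3048*√202) = 10208 + 1944624*√202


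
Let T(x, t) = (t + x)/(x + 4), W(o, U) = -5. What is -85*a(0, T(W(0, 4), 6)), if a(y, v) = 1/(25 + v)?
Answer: -85/24 ≈ -3.5417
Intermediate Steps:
T(x, t) = (t + x)/(4 + x)
-85*a(0, T(W(0, 4), 6)) = -85/(25 + (6 - 5)/(4 - 5)) = -85/(25 + 1/(-1)) = -85/(25 - 1*1) = -85/(25 - 1) = -85/24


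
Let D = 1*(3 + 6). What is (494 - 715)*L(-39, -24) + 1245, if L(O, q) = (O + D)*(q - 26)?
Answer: -330255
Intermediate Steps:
D = 9 (D = 1*9 = 9)
L(O, q) = (-26 + q)*(9 + O) (L(O, q) = (O + 9)*(q - 26) = (9 + O)*(-26 + q) = (-26 + q)*(9 + O))
(494 - 715)*L(-39, -24) + 1245 = (494 - 715)*(-234 - 26*(-39) + 9*(-24) - 39*(-24)) + 1245 = -221*(-234 + 1014 - 216 + 936) + 1245 = -221*1500 + 1245 = -331500 + 1245 = -330255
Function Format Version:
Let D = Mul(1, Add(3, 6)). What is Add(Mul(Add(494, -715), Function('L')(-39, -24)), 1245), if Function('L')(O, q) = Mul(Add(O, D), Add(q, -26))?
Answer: -330255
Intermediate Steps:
D = 9 (D = Mul(1, 9) = 9)
Function('L')(O, q) = Mul(Add(-26, q), Add(9, O)) (Function('L')(O, q) = Mul(Add(O, 9), Add(q, -26)) = Mul(Add(9, O), Add(-26, q)) = Mul(Add(-26, q), Add(9, O)))
Add(Mul(Add(494, -715), Function('L')(-39, -24)), 1245) = Add(Mul(Add(494, -715), Add(-234, Mul(-26, -39), Mul(9, -24), Mul(-39, -24))), 1245) = Add(Mul(-221, Add(-234, 1014, -216, 936)), 1245) = Add(Mul(-221, 1500), 1245) = Add(-331500, 1245) = -330255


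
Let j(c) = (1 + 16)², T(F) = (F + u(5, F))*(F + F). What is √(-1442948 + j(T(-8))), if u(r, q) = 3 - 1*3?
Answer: I*√1442659 ≈ 1201.1*I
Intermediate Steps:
u(r, q) = 0 (u(r, q) = 3 - 3 = 0)
T(F) = 2*F² (T(F) = (F + 0)*(F + F) = F*(2*F) = 2*F²)
j(c) = 289 (j(c) = 17² = 289)
√(-1442948 + j(T(-8))) = √(-1442948 + 289) = √(-1442659) = I*√1442659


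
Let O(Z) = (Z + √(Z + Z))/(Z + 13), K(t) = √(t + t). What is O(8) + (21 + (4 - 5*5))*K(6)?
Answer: 4/7 ≈ 0.57143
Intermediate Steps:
K(t) = √2*√t (K(t) = √(2*t) = √2*√t)
O(Z) = (Z + √2*√Z)/(13 + Z) (O(Z) = (Z + √(2*Z))/(13 + Z) = (Z + √2*√Z)/(13 + Z))
O(8) + (21 + (4 - 5*5))*K(6) = (8 + √2*√8)/(13 + 8) + (21 + (4 - 5*5))*(√2*√6) = (8 + √2*(2*√2))/21 + (21 + (4 - 25))*(2*√3) = (8 + 4)/21 + (21 - 21)*(2*√3) = (1/21)*12 + 0*(2*√3) = 4/7 + 0 = 4/7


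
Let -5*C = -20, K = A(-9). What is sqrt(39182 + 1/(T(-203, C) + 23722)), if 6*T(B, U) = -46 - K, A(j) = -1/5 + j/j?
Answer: sqrt(550862953123317)/118571 ≈ 197.94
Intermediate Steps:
A(j) = 4/5 (A(j) = -1*1/5 + 1 = -1/5 + 1 = 4/5)
K = 4/5 ≈ 0.80000
C = 4 (C = -1/5*(-20) = 4)
T(B, U) = -39/5 (T(B, U) = (-46 - 1*4/5)/6 = (-46 - 4/5)/6 = (1/6)*(-234/5) = -39/5)
sqrt(39182 + 1/(T(-203, C) + 23722)) = sqrt(39182 + 1/(-39/5 + 23722)) = sqrt(39182 + 1/(118571/5)) = sqrt(39182 + 5/118571) = sqrt(4645848927/118571) = sqrt(550862953123317)/118571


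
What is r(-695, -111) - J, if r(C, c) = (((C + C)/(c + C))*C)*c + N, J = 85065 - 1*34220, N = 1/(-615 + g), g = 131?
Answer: 16032615757/195052 ≈ 82197.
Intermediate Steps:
N = -1/484 (N = 1/(-615 + 131) = 1/(-484) = -1/484 ≈ -0.0020661)
J = 50845 (J = 85065 - 34220 = 50845)
r(C, c) = -1/484 + 2*c*C²/(C + c) (r(C, c) = (((C + C)/(c + C))*C)*c - 1/484 = (((2*C)/(C + c))*C)*c - 1/484 = ((2*C/(C + c))*C)*c - 1/484 = (2*C²/(C + c))*c - 1/484 = 2*c*C²/(C + c) - 1/484 = -1/484 + 2*c*C²/(C + c))
r(-695, -111) - J = (-1*(-695) - 1*(-111) + 968*(-111)*(-695)²)/(484*(-695 - 111)) - 1*50845 = (1/484)*(695 + 111 + 968*(-111)*483025)/(-806) - 50845 = (1/484)*(-1/806)*(695 + 111 - 51900070200) - 50845 = (1/484)*(-1/806)*(-51900069394) - 50845 = 25950034697/195052 - 50845 = 16032615757/195052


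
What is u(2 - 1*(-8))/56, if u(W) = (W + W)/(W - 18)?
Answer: -5/112 ≈ -0.044643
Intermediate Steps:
u(W) = 2*W/(-18 + W) (u(W) = (2*W)/(-18 + W) = 2*W/(-18 + W))
u(2 - 1*(-8))/56 = (2*(2 - 1*(-8))/(-18 + (2 - 1*(-8))))/56 = (2*(2 + 8)/(-18 + (2 + 8)))*(1/56) = (2*10/(-18 + 10))*(1/56) = (2*10/(-8))*(1/56) = (2*10*(-⅛))*(1/56) = -5/2*1/56 = -5/112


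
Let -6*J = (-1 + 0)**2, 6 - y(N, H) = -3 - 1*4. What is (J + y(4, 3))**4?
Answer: 35153041/1296 ≈ 27124.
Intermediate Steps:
y(N, H) = 13 (y(N, H) = 6 - (-3 - 1*4) = 6 - (-3 - 4) = 6 - 1*(-7) = 6 + 7 = 13)
J = -1/6 (J = -(-1 + 0)**2/6 = -1/6*(-1)**2 = -1/6*1 = -1/6 ≈ -0.16667)
(J + y(4, 3))**4 = (-1/6 + 13)**4 = (77/6)**4 = 35153041/1296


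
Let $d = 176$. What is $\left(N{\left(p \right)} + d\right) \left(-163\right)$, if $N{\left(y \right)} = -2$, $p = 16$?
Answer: $-28362$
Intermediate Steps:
$\left(N{\left(p \right)} + d\right) \left(-163\right) = \left(-2 + 176\right) \left(-163\right) = 174 \left(-163\right) = -28362$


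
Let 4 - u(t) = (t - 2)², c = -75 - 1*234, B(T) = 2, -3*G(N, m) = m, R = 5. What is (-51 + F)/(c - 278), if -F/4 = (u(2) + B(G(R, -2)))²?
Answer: 195/587 ≈ 0.33220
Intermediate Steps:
G(N, m) = -m/3
c = -309 (c = -75 - 234 = -309)
u(t) = 4 - (-2 + t)² (u(t) = 4 - (t - 2)² = 4 - (-2 + t)²)
F = -144 (F = -4*(2*(4 - 1*2) + 2)² = -4*(2*(4 - 2) + 2)² = -4*(2*2 + 2)² = -4*(4 + 2)² = -4*6² = -4*36 = -144)
(-51 + F)/(c - 278) = (-51 - 144)/(-309 - 278) = -195/(-587) = -195*(-1/587) = 195/587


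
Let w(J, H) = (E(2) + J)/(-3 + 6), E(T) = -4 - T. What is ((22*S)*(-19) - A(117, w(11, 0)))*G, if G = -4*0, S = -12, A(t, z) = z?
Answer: 0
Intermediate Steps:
w(J, H) = -2 + J/3 (w(J, H) = ((-4 - 1*2) + J)/(-3 + 6) = ((-4 - 2) + J)/3 = (-6 + J)*(1/3) = -2 + J/3)
G = 0
((22*S)*(-19) - A(117, w(11, 0)))*G = ((22*(-12))*(-19) - (-2 + (1/3)*11))*0 = (-264*(-19) - (-2 + 11/3))*0 = (5016 - 1*5/3)*0 = (5016 - 5/3)*0 = (15043/3)*0 = 0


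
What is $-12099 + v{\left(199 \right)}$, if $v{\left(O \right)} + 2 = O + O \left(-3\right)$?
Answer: $-12499$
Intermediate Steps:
$v{\left(O \right)} = -2 - 2 O$ ($v{\left(O \right)} = -2 + \left(O + O \left(-3\right)\right) = -2 + \left(O - 3 O\right) = -2 - 2 O$)
$-12099 + v{\left(199 \right)} = -12099 - 400 = -12499$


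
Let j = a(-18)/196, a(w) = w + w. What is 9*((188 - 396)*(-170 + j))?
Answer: 15610608/49 ≈ 3.1858e+5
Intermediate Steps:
a(w) = 2*w
j = -9/49 (j = (2*(-18))/196 = -36*1/196 = -9/49 ≈ -0.18367)
9*((188 - 396)*(-170 + j)) = 9*((188 - 396)*(-170 - 9/49)) = 9*(-208*(-8339/49)) = 9*(1734512/49) = 15610608/49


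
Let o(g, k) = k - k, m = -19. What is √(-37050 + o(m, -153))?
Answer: 5*I*√1482 ≈ 192.48*I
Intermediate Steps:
o(g, k) = 0
√(-37050 + o(m, -153)) = √(-37050 + 0) = √(-37050) = 5*I*√1482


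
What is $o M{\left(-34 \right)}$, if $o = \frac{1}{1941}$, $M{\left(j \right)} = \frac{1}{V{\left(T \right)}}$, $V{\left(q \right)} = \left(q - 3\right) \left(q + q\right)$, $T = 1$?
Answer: $- \frac{1}{7764} \approx -0.0001288$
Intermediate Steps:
$V{\left(q \right)} = 2 q \left(-3 + q\right)$ ($V{\left(q \right)} = \left(-3 + q\right) 2 q = 2 q \left(-3 + q\right)$)
$M{\left(j \right)} = - \frac{1}{4}$ ($M{\left(j \right)} = \frac{1}{2 \cdot 1 \left(-3 + 1\right)} = \frac{1}{2 \cdot 1 \left(-2\right)} = \frac{1}{-4} = - \frac{1}{4}$)
$o = \frac{1}{1941} \approx 0.0005152$
$o M{\left(-34 \right)} = \frac{1}{1941} \left(- \frac{1}{4}\right) = - \frac{1}{7764}$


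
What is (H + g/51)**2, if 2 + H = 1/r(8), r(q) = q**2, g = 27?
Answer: 2505889/1183744 ≈ 2.1169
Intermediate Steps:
H = -127/64 (H = -2 + 1/(8**2) = -2 + 1/64 = -127/64 ≈ -1.9844)
(H + g/51)**2 = (-127/64 + 27/51)**2 = (-127/64 + 27*(1/51))**2 = (-127/64 + 9/17)**2 = (-1583/1088)**2 = 2505889/1183744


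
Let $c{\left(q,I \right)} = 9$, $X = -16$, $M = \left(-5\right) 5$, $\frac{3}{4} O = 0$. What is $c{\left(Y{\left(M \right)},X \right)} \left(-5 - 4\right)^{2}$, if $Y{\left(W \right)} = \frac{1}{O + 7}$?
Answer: $729$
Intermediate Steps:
$O = 0$ ($O = \frac{4}{3} \cdot 0 = 0$)
$M = -25$
$Y{\left(W \right)} = \frac{1}{7}$ ($Y{\left(W \right)} = \frac{1}{0 + 7} = \frac{1}{7}$)
$c{\left(Y{\left(M \right)},X \right)} \left(-5 - 4\right)^{2} = 9 \left(-5 - 4\right)^{2} = 9 \left(-9\right)^{2} = 9 \cdot 81 = 729$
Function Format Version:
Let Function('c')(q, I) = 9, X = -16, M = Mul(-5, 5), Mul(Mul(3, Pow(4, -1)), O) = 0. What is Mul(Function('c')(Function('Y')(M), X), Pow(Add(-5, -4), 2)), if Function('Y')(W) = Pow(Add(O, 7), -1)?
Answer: 729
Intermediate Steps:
O = 0 (O = Mul(Rational(4, 3), 0) = 0)
M = -25
Function('Y')(W) = Rational(1, 7) (Function('Y')(W) = Pow(Add(0, 7), -1) = Pow(7, -1) = Rational(1, 7))
Mul(Function('c')(Function('Y')(M), X), Pow(Add(-5, -4), 2)) = Mul(9, Pow(Add(-5, -4), 2)) = Mul(9, Pow(-9, 2)) = Mul(9, 81) = 729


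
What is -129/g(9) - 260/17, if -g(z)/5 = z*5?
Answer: -18769/1275 ≈ -14.721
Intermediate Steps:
g(z) = -25*z (g(z) = -5*z*5 = -25*z)
-129/g(9) - 260/17 = -129/((-25*9)) - 260/17 = -129/(-225) - 260*1/17 = -129*(-1/225) - 260/17 = 43/75 - 260/17 = -18769/1275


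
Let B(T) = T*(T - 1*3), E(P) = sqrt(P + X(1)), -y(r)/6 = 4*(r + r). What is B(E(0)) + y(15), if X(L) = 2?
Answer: -718 - 3*sqrt(2) ≈ -722.24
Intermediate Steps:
y(r) = -48*r (y(r) = -24*(r + r) = -24*2*r = -48*r)
E(P) = sqrt(2 + P) (E(P) = sqrt(P + 2) = sqrt(2 + P))
B(T) = T*(-3 + T) (B(T) = T*(T - 3) = T*(-3 + T))
B(E(0)) + y(15) = sqrt(2 + 0)*(-3 + sqrt(2 + 0)) - 48*15 = sqrt(2)*(-3 + sqrt(2)) - 720 = -720 + sqrt(2)*(-3 + sqrt(2))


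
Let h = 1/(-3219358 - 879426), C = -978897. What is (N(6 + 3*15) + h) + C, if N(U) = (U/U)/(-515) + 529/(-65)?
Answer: -5372497453458011/5488271776 ≈ -9.7891e+5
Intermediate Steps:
N(U) = -10900/1339 (N(U) = 1*(-1/515) + 529*(-1/65) = -1/515 - 529/65 = -10900/1339)
h = -1/4098784 (h = 1/(-4098784) = -1/4098784 ≈ -2.4397e-7)
(N(6 + 3*15) + h) + C = (-10900/1339 - 1/4098784) - 978897 = -44676746939/5488271776 - 978897 = -5372497453458011/5488271776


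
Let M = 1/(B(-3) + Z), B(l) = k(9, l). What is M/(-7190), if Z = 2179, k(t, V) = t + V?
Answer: -1/15710150 ≈ -6.3653e-8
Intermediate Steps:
k(t, V) = V + t
B(l) = 9 + l (B(l) = l + 9 = 9 + l)
M = 1/2185 (M = 1/((9 - 3) + 2179) = 1/(6 + 2179) = 1/2185 ≈ 0.00045767)
M/(-7190) = (1/2185)/(-7190) = (1/2185)*(-1/7190) = -1/15710150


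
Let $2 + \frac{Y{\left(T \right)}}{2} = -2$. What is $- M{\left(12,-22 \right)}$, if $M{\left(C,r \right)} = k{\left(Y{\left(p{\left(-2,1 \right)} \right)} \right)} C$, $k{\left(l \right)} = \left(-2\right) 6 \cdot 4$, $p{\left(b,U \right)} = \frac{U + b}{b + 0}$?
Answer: $576$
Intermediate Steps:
$p{\left(b,U \right)} = \frac{U + b}{b}$
$Y{\left(T \right)} = -8$ ($Y{\left(T \right)} = -4 + 2 \left(-2\right) = -4 - 4 = -8$)
$k{\left(l \right)} = -48$ ($k{\left(l \right)} = \left(-12\right) 4 = -48$)
$M{\left(C,r \right)} = - 48 C$
$- M{\left(12,-22 \right)} = - \left(-48\right) 12 = \left(-1\right) \left(-576\right) = 576$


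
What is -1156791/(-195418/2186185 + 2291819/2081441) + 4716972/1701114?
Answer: -497468718309908393258597/435068343325686621 ≈ -1.1434e+6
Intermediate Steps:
-1156791/(-195418/2186185 + 2291819/2081441) + 4716972/1701114 = -1156791/(-195418*1/2186185 + 2291819*(1/2081441)) + 4716972*(1/1701114) = -1156791/(-195418/2186185 + 2291819/2081441) + 786162/283519 = -1156791/4603589283177/4550415092585 + 786162/283519 = -1156791*4550415092585/4603589283177 + 786162/283519 = -1754626408455498245/1534529761059 + 786162/283519 = -497468718309908393258597/435068343325686621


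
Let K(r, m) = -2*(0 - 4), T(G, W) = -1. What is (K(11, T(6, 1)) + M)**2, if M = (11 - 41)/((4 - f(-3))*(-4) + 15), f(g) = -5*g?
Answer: 195364/3481 ≈ 56.123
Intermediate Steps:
K(r, m) = 8 (K(r, m) = -2*(-4) = 8)
M = -30/59 (M = (11 - 41)/((4 - (-5)*(-3))*(-4) + 15) = -30/((4 - 1*15)*(-4) + 15) = -30/((4 - 15)*(-4) + 15) = -30/(-11*(-4) + 15) = -30/(44 + 15) = -30/59 ≈ -0.50847)
(K(11, T(6, 1)) + M)**2 = (8 - 30/59)**2 = (442/59)**2 = 195364/3481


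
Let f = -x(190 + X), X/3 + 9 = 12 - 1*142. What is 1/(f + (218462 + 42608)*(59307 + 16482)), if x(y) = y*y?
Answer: 1/19786182701 ≈ 5.0540e-11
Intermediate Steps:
X = -417 (X = -27 + 3*(12 - 1*142) = -27 + 3*(12 - 142) = -27 + 3*(-130) = -27 - 390 = -417)
x(y) = y**2
f = -51529 (f = -(190 - 417)**2 = -1*(-227)**2 = -1*51529 = -51529)
1/(f + (218462 + 42608)*(59307 + 16482)) = 1/(-51529 + (218462 + 42608)*(59307 + 16482)) = 1/(-51529 + 261070*75789) = 1/(-51529 + 19786234230) = 1/19786182701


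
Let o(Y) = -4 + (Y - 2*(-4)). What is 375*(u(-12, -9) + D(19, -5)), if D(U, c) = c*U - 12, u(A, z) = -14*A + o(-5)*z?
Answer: 26250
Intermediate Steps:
o(Y) = 4 + Y (o(Y) = -4 + (Y + 8) = -4 + (8 + Y) = 4 + Y)
u(A, z) = -z - 14*A (u(A, z) = -14*A + (4 - 5)*z = -14*A - z = -z - 14*A)
D(U, c) = -12 + U*c (D(U, c) = U*c - 12 = -12 + U*c)
375*(u(-12, -9) + D(19, -5)) = 375*((-1*(-9) - 14*(-12)) + (-12 + 19*(-5))) = 375*((9 + 168) + (-12 - 95)) = 375*(177 - 107) = 375*70 = 26250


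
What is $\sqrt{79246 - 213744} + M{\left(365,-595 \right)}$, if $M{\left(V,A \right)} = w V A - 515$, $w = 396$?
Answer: $-86001815 + i \sqrt{134498} \approx -8.6002 \cdot 10^{7} + 366.74 i$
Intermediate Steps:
$M{\left(V,A \right)} = -515 + 396 A V$ ($M{\left(V,A \right)} = 396 V A - 515 = 396 A V - 515 = -515 + 396 A V$)
$\sqrt{79246 - 213744} + M{\left(365,-595 \right)} = \sqrt{79246 - 213744} + \left(-515 + 396 \left(-595\right) 365\right) = \sqrt{-134498} - 86001815 = i \sqrt{134498} - 86001815 = -86001815 + i \sqrt{134498}$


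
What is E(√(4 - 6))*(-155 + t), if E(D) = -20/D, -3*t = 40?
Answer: -5050*I*√2/3 ≈ -2380.6*I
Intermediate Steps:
t = -40/3 (t = -⅓*40 = -40/3 ≈ -13.333)
E(√(4 - 6))*(-155 + t) = (-20/√(4 - 6))*(-155 - 40/3) = -20*(-I*√2/2)*(-505/3) = -(-10)*I*√2*(-505/3) = (10*I*√2)*(-505/3) = -5050*I*√2/3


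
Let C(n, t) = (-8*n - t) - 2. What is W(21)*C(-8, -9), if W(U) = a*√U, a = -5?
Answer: -355*√21 ≈ -1626.8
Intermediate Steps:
C(n, t) = -2 - t - 8*n (C(n, t) = (-t - 8*n) - 2 = -2 - t - 8*n)
W(U) = -5*√U
W(21)*C(-8, -9) = (-5*√21)*(-2 - 1*(-9) - 8*(-8)) = (-5*√21)*(-2 + 9 + 64) = -5*√21*71 = -355*√21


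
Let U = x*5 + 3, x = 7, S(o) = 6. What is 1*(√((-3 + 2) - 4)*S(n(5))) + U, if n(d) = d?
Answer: 38 + 6*I*√5 ≈ 38.0 + 13.416*I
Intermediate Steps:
U = 38 (U = 7*5 + 3 = 35 + 3 = 38)
1*(√((-3 + 2) - 4)*S(n(5))) + U = 1*(√((-3 + 2) - 4)*6) + 38 = 1*(√(-1 - 4)*6) + 38 = 1*(√(-5)*6) + 38 = 1*((I*√5)*6) + 38 = 1*(6*I*√5) + 38 = 6*I*√5 + 38 = 38 + 6*I*√5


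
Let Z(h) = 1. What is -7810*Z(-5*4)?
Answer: -7810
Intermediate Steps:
-7810*Z(-5*4) = -7810*1 = -7810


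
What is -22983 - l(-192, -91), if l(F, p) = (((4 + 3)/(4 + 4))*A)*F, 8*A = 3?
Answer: -22920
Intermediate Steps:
A = 3/8 (A = (⅛)*3 = 3/8 ≈ 0.37500)
l(F, p) = 21*F/64 (l(F, p) = (((4 + 3)/(4 + 4))*(3/8))*F = ((7/8)*(3/8))*F = 21*F/64)
-22983 - l(-192, -91) = -22983 - 21*(-192)/64 = -22983 - 1*(-63) = -22983 + 63 = -22920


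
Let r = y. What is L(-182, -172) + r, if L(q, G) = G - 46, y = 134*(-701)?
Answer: -94152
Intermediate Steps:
y = -93934
L(q, G) = -46 + G
r = -93934
L(-182, -172) + r = (-46 - 172) - 93934 = -218 - 93934 = -94152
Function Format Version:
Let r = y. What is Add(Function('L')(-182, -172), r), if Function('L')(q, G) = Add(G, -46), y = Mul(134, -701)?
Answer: -94152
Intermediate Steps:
y = -93934
Function('L')(q, G) = Add(-46, G)
r = -93934
Add(Function('L')(-182, -172), r) = Add(Add(-46, -172), -93934) = Add(-218, -93934) = -94152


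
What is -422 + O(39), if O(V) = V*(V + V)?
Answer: 2620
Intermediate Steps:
O(V) = 2*V² (O(V) = V*(2*V) = 2*V²)
-422 + O(39) = -422 + 2*39² = -422 + 2*1521 = -422 + 3042 = 2620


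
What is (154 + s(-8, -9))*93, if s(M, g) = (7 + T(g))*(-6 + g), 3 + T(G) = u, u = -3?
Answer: 12927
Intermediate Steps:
T(G) = -6 (T(G) = -3 - 3 = -6)
s(M, g) = -6 + g (s(M, g) = (7 - 6)*(-6 + g) = 1*(-6 + g) = -6 + g)
(154 + s(-8, -9))*93 = (154 + (-6 - 9))*93 = (154 - 15)*93 = 139*93 = 12927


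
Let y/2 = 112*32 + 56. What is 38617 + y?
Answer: 45897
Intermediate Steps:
y = 7280 (y = 2*(112*32 + 56) = 2*(3584 + 56) = 2*3640 = 7280)
38617 + y = 38617 + 7280 = 45897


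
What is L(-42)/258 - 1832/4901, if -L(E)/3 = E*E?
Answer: -4401458/210743 ≈ -20.885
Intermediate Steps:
L(E) = -3*E² (L(E) = -3*E*E = -3*E²)
L(-42)/258 - 1832/4901 = -3*(-42)²/258 - 1832/4901 = -3*1764*(1/258) - 1832*1/4901 = -5292*1/258 - 1832/4901 = -882/43 - 1832/4901 = -4401458/210743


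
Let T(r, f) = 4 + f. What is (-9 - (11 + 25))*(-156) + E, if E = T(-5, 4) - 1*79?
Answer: 6949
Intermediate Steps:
E = -71 (E = (4 + 4) - 1*79 = 8 - 79 = -71)
(-9 - (11 + 25))*(-156) + E = (-9 - (11 + 25))*(-156) - 71 = (-9 - 1*36)*(-156) - 71 = (-9 - 36)*(-156) - 71 = -45*(-156) - 71 = 7020 - 71 = 6949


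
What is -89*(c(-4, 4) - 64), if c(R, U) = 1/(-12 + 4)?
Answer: 45657/8 ≈ 5707.1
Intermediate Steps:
c(R, U) = -1/8 (c(R, U) = 1/(-8) = -1/8)
-89*(c(-4, 4) - 64) = -89*(-1/8 - 64) = -89*(-513/8) = 45657/8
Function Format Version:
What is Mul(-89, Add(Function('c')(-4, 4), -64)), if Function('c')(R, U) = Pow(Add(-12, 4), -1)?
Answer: Rational(45657, 8) ≈ 5707.1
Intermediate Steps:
Function('c')(R, U) = Rational(-1, 8) (Function('c')(R, U) = Pow(-8, -1) = Rational(-1, 8))
Mul(-89, Add(Function('c')(-4, 4), -64)) = Mul(-89, Add(Rational(-1, 8), -64)) = Mul(-89, Rational(-513, 8)) = Rational(45657, 8)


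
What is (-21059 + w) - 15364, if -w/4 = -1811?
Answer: -29179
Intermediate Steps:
w = 7244 (w = -4*(-1811) = 7244)
(-21059 + w) - 15364 = (-21059 + 7244) - 15364 = -13815 - 15364 = -29179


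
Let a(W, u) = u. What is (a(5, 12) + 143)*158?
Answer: 24490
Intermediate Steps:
(a(5, 12) + 143)*158 = (12 + 143)*158 = 155*158 = 24490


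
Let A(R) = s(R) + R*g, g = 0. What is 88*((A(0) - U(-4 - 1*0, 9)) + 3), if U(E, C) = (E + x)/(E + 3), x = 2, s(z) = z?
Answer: 88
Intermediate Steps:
U(E, C) = (2 + E)/(3 + E) (U(E, C) = (E + 2)/(E + 3) = (2 + E)/(3 + E))
A(R) = R (A(R) = R + R*0 = R + 0 = R)
88*((A(0) - U(-4 - 1*0, 9)) + 3) = 88*((0 - (2 + (-4 - 1*0))/(3 + (-4 - 1*0))) + 3) = 88*((0 - (2 + (-4 + 0))/(3 + (-4 + 0))) + 3) = 88*((0 - (2 - 4)/(3 - 4)) + 3) = 88*((0 - (-2)/(-1)) + 3) = 88*((0 - (-1)*(-2)) + 3) = 88*((0 - 1*2) + 3) = 88*((0 - 2) + 3) = 88*(-2 + 3) = 88*1 = 88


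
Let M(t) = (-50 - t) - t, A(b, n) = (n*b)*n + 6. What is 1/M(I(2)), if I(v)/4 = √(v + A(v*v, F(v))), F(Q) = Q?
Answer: -25/482 + 4*√6/241 ≈ -0.011212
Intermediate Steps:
A(b, n) = 6 + b*n² (A(b, n) = (b*n)*n + 6 = b*n² + 6 = 6 + b*n²)
I(v) = 4*√(6 + v + v⁴) (I(v) = 4*√(v + (6 + (v*v)*v²)) = 4*√(v + (6 + v²*v²)) = 4*√(v + (6 + v⁴)) = 4*√(6 + v + v⁴))
M(t) = -50 - 2*t
1/M(I(2)) = 1/(-50 - 8*√(6 + 2 + 2⁴)) = 1/(-50 - 8*√(6 + 2 + 16)) = 1/(-50 - 8*√24) = 1/(-50 - 8*2*√6) = 1/(-50 - 16*√6)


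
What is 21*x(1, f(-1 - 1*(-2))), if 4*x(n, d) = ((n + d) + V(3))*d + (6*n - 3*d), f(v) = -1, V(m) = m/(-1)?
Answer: 63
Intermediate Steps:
V(m) = -m (V(m) = m*(-1) = -m)
x(n, d) = -3*d/4 + 3*n/2 + d*(-3 + d + n)/4 (x(n, d) = (((n + d) - 1*3)*d + (6*n - 3*d))/4 = (((d + n) - 3)*d + (-3*d + 6*n))/4 = ((-3 + d + n)*d + (-3*d + 6*n))/4 = (d*(-3 + d + n) + (-3*d + 6*n))/4 = (-3*d + 6*n + d*(-3 + d + n))/4 = -3*d/4 + 3*n/2 + d*(-3 + d + n)/4)
21*x(1, f(-1 - 1*(-2))) = 21*(-3/2*(-1) + (1/4)*(-1)**2 + (3/2)*1 + (1/4)*(-1)*1) = 21*(3/2 + (1/4)*1 + 3/2 - 1/4) = 21*(3/2 + 1/4 + 3/2 - 1/4) = 21*3 = 63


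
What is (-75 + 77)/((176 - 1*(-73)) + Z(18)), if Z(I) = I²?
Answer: 2/573 ≈ 0.0034904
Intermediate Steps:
(-75 + 77)/((176 - 1*(-73)) + Z(18)) = (-75 + 77)/((176 - 1*(-73)) + 18²) = 2/((176 + 73) + 324) = 2/(249 + 324) = 2/573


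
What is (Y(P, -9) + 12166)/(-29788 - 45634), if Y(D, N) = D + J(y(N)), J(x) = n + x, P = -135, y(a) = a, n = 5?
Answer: -12027/75422 ≈ -0.15946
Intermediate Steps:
J(x) = 5 + x
Y(D, N) = 5 + D + N (Y(D, N) = D + (5 + N) = 5 + D + N)
(Y(P, -9) + 12166)/(-29788 - 45634) = ((5 - 135 - 9) + 12166)/(-29788 - 45634) = (-139 + 12166)/(-75422) = 12027*(-1/75422) = -12027/75422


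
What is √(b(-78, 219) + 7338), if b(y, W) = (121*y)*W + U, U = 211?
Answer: I*√2059373 ≈ 1435.1*I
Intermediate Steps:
b(y, W) = 211 + 121*W*y (b(y, W) = (121*y)*W + 211 = 121*W*y + 211 = 211 + 121*W*y)
√(b(-78, 219) + 7338) = √((211 + 121*219*(-78)) + 7338) = √((211 - 2066922) + 7338) = √(-2066711 + 7338) = √(-2059373) = I*√2059373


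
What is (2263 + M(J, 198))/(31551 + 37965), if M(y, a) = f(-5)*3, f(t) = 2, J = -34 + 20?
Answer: 2269/69516 ≈ 0.032640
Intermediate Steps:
J = -14
M(y, a) = 6 (M(y, a) = 2*3 = 6)
(2263 + M(J, 198))/(31551 + 37965) = (2263 + 6)/(31551 + 37965) = 2269/69516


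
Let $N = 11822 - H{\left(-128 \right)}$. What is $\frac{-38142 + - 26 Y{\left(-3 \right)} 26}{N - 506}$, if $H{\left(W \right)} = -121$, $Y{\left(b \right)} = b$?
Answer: $- \frac{36114}{11437} \approx -3.1576$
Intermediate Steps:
$N = 11943$ ($N = 11822 - -121 = 11822 + 121 = 11943$)
$\frac{-38142 + - 26 Y{\left(-3 \right)} 26}{N - 506} = \frac{-38142 + \left(-26\right) \left(-3\right) 26}{11943 - 506} = \frac{-38142 + 78 \cdot 26}{11437} = \left(-38142 + 2028\right) \frac{1}{11437} = \left(-36114\right) \frac{1}{11437} = - \frac{36114}{11437}$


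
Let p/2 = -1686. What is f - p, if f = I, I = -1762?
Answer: 1610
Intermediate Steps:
p = -3372 (p = 2*(-1686) = -3372)
f = -1762
f - p = -1762 - 1*(-3372) = -1762 + 3372 = 1610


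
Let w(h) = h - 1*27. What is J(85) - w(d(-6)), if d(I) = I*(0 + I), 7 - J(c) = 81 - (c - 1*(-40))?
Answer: 42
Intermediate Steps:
J(c) = -34 + c (J(c) = 7 - (81 - (c - 1*(-40))) = 7 - (81 - (c + 40)) = 7 - (81 - (40 + c)) = 7 - (81 + (-40 - c)) = 7 - (41 - c) = 7 + (-41 + c) = -34 + c)
d(I) = I² (d(I) = I*I = I²)
w(h) = -27 + h (w(h) = h - 27 = -27 + h)
J(85) - w(d(-6)) = (-34 + 85) - (-27 + (-6)²) = 51 - (-27 + 36) = 51 - 1*9 = 51 - 9 = 42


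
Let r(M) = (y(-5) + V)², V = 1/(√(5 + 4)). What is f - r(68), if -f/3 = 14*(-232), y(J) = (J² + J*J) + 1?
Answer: 63980/9 ≈ 7108.9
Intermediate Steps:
y(J) = 1 + 2*J² (y(J) = (J² + J²) + 1 = 2*J² + 1 = 1 + 2*J²)
V = ⅓ (V = 1/(√9) = 1/3 = ⅓ ≈ 0.33333)
r(M) = 23716/9 (r(M) = ((1 + 2*(-5)²) + ⅓)² = ((1 + 2*25) + ⅓)² = ((1 + 50) + ⅓)² = (51 + ⅓)² = (154/3)² = 23716/9)
f = 9744 (f = -42*(-232) = -3*(-3248) = 9744)
f - r(68) = 9744 - 1*23716/9 = 9744 - 23716/9 = 63980/9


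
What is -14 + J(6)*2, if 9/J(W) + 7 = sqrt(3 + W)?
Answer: -37/2 ≈ -18.500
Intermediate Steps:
J(W) = 9/(-7 + sqrt(3 + W))
-14 + J(6)*2 = -14 + (9/(-7 + sqrt(3 + 6)))*2 = -14 + (9/(-7 + sqrt(9)))*2 = -14 + (9/(-7 + 3))*2 = -14 + (9/(-4))*2 = -14 + (9*(-1/4))*2 = -14 - 9/4*2 = -14 - 9/2 = -37/2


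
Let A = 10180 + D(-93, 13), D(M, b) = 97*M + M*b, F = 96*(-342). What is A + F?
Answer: -32882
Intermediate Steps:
F = -32832
A = -50 (A = 10180 - 93*(97 + 13) = 10180 - 93*110 = 10180 - 10230 = -50)
A + F = -50 - 32832 = -32882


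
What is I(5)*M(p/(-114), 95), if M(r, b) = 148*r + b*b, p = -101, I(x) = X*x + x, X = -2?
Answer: -2609495/57 ≈ -45781.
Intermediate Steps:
I(x) = -x (I(x) = -2*x + x = -x)
M(r, b) = b² + 148*r (M(r, b) = 148*r + b² = b² + 148*r)
I(5)*M(p/(-114), 95) = (-1*5)*(95² + 148*(-101/(-114))) = -5*(9025 + 148*(-101*(-1/114))) = -5*(9025 + 148*(101/114)) = -5*(9025 + 7474/57) = -5*521899/57 = -2609495/57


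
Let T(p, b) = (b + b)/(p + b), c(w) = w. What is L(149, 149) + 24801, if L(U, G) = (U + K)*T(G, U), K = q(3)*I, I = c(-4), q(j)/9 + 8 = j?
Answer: 25130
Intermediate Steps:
q(j) = -72 + 9*j
I = -4
T(p, b) = 2*b/(b + p) (T(p, b) = (2*b)/(b + p) = 2*b/(b + p))
K = 180 (K = (-72 + 9*3)*(-4) = (-72 + 27)*(-4) = -45*(-4) = 180)
L(U, G) = 2*U*(180 + U)/(G + U) (L(U, G) = (U + 180)*(2*U/(U + G)) = (180 + U)*(2*U/(G + U)) = 2*U*(180 + U)/(G + U))
L(149, 149) + 24801 = 2*149*(180 + 149)/(149 + 149) + 24801 = 2*149*329/298 + 24801 = 2*149*(1/298)*329 + 24801 = 329 + 24801 = 25130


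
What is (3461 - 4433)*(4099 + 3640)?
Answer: -7522308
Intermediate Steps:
(3461 - 4433)*(4099 + 3640) = -972*7739 = -7522308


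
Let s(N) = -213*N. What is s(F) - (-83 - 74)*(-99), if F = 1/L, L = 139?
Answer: -2160690/139 ≈ -15545.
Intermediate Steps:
F = 1/139 ≈ 0.0071942
s(F) - (-83 - 74)*(-99) = -213*1/139 - (-83 - 74)*(-99) = -213/139 - (-157)*(-99) = -213/139 - 1*15543 = -213/139 - 15543 = -2160690/139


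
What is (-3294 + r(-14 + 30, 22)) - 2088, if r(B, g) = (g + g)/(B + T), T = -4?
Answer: -16135/3 ≈ -5378.3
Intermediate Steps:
r(B, g) = 2*g/(-4 + B) (r(B, g) = (g + g)/(B - 4) = (2*g)/(-4 + B) = 2*g/(-4 + B))
(-3294 + r(-14 + 30, 22)) - 2088 = (-3294 + 2*22/(-4 + (-14 + 30))) - 2088 = (-3294 + 2*22/(-4 + 16)) - 2088 = (-3294 + 2*22/12) - 2088 = (-3294 + 2*22*(1/12)) - 2088 = (-3294 + 11/3) - 2088 = -9871/3 - 2088 = -16135/3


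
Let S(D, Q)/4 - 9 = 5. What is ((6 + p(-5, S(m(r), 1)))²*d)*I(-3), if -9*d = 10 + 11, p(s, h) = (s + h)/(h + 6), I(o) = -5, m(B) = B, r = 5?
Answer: 2087505/3844 ≈ 543.06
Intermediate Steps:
S(D, Q) = 56 (S(D, Q) = 36 + 4*5 = 36 + 20 = 56)
p(s, h) = (h + s)/(6 + h)
d = -7/3 (d = -(10 + 11)/9 = -⅑*21 = -7/3 ≈ -2.3333)
((6 + p(-5, S(m(r), 1)))²*d)*I(-3) = ((6 + (56 - 5)/(6 + 56))²*(-7/3))*(-5) = ((6 + 51/62)²*(-7/3))*(-5) = ((423/62)²*(-7/3))*(-5) = ((178929/3844)*(-7/3))*(-5) = -417501/3844*(-5) = 2087505/3844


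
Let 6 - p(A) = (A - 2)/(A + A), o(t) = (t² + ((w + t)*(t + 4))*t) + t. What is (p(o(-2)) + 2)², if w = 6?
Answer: 2704/49 ≈ 55.184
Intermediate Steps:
o(t) = t + t² + t*(4 + t)*(6 + t) (o(t) = (t² + ((6 + t)*(t + 4))*t) + t = (t² + ((6 + t)*(4 + t))*t) + t = (t² + ((4 + t)*(6 + t))*t) + t = (t² + t*(4 + t)*(6 + t)) + t = t + t² + t*(4 + t)*(6 + t))
p(A) = 6 - (-2 + A)/(2*A) (p(A) = 6 - (A - 2)/(A + A) = 6 - (-2 + A)/(2*A))
(p(o(-2)) + 2)² = ((11/2 + 1/(-2*(25 + (-2)² + 11*(-2)))) + 2)² = ((11/2 + 1/(-2*(25 + 4 - 22))) + 2)² = ((11/2 + 1/(-2*7)) + 2)² = ((11/2 + 1/(-14)) + 2)² = ((11/2 - 1/14) + 2)² = (38/7 + 2)² = (52/7)² = 2704/49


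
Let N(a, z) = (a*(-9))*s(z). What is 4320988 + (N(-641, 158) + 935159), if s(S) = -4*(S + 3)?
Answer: 1540911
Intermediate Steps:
s(S) = -12 - 4*S (s(S) = -4*(3 + S) = -12 - 4*S)
N(a, z) = -9*a*(-12 - 4*z) (N(a, z) = (a*(-9))*(-12 - 4*z) = (-9*a)*(-12 - 4*z) = -9*a*(-12 - 4*z))
4320988 + (N(-641, 158) + 935159) = 4320988 + (36*(-641)*(3 + 158) + 935159) = 4320988 + (36*(-641)*161 + 935159) = 4320988 + (-3715236 + 935159) = 4320988 - 2780077 = 1540911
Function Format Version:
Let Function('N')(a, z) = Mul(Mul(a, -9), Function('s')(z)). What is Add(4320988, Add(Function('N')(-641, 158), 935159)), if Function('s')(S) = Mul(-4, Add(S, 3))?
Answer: 1540911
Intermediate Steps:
Function('s')(S) = Add(-12, Mul(-4, S)) (Function('s')(S) = Mul(-4, Add(3, S)) = Add(-12, Mul(-4, S)))
Function('N')(a, z) = Mul(-9, a, Add(-12, Mul(-4, z))) (Function('N')(a, z) = Mul(Mul(a, -9), Add(-12, Mul(-4, z))) = Mul(Mul(-9, a), Add(-12, Mul(-4, z))) = Mul(-9, a, Add(-12, Mul(-4, z))))
Add(4320988, Add(Function('N')(-641, 158), 935159)) = Add(4320988, Add(Mul(36, -641, Add(3, 158)), 935159)) = Add(4320988, Add(Mul(36, -641, 161), 935159)) = Add(4320988, Add(-3715236, 935159)) = Add(4320988, -2780077) = 1540911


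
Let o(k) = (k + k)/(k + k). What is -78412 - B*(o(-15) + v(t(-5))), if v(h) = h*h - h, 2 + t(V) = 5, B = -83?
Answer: -77831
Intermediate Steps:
t(V) = 3 (t(V) = -2 + 5 = 3)
v(h) = h**2 - h
o(k) = 1 (o(k) = (2*k)/((2*k)) = (2*k)*(1/(2*k)) = 1)
-78412 - B*(o(-15) + v(t(-5))) = -78412 - (-83)*(1 + 3*(-1 + 3)) = -78412 - (-83)*(1 + 3*2) = -78412 - (-83)*(1 + 6) = -78412 - (-83)*7 = -78412 - 1*(-581) = -78412 + 581 = -77831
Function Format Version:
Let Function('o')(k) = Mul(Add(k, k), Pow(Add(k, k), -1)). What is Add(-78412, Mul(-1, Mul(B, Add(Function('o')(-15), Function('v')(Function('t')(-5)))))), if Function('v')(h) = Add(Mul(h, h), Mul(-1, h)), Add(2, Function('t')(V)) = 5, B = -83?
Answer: -77831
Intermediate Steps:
Function('t')(V) = 3 (Function('t')(V) = Add(-2, 5) = 3)
Function('v')(h) = Add(Pow(h, 2), Mul(-1, h))
Function('o')(k) = 1 (Function('o')(k) = Mul(Mul(2, k), Pow(Mul(2, k), -1)) = Mul(Mul(2, k), Mul(Rational(1, 2), Pow(k, -1))) = 1)
Add(-78412, Mul(-1, Mul(B, Add(Function('o')(-15), Function('v')(Function('t')(-5)))))) = Add(-78412, Mul(-1, Mul(-83, Add(1, Mul(3, Add(-1, 3)))))) = Add(-78412, Mul(-1, Mul(-83, Add(1, Mul(3, 2))))) = Add(-78412, Mul(-1, Mul(-83, Add(1, 6)))) = Add(-78412, Mul(-1, Mul(-83, 7))) = Add(-78412, Mul(-1, -581)) = Add(-78412, 581) = -77831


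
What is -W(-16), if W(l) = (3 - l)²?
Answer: -361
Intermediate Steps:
-W(-16) = -(-3 - 16)² = -1*(-19)² = -1*361 = -361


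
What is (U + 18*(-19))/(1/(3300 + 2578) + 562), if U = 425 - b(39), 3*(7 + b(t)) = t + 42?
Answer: 370314/3303437 ≈ 0.11210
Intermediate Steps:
b(t) = 7 + t/3 (b(t) = -7 + (t + 42)/3 = -7 + (42 + t)/3 = -7 + (14 + t/3) = 7 + t/3)
U = 405 (U = 425 - (7 + (⅓)*39) = 425 - (7 + 13) = 425 - 1*20 = 425 - 20 = 405)
(U + 18*(-19))/(1/(3300 + 2578) + 562) = (405 + 18*(-19))/(1/(3300 + 2578) + 562) = (405 - 342)/(1/5878 + 562) = 63/(1/5878 + 562) = 63/(3303437/5878) = 63*(5878/3303437) = 370314/3303437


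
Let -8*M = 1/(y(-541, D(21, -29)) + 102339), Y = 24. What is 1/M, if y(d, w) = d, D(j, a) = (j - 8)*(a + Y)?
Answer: -814384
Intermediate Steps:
D(j, a) = (-8 + j)*(24 + a) (D(j, a) = (j - 8)*(a + 24) = (-8 + j)*(24 + a))
M = -1/814384 (M = -1/(8*(-541 + 102339)) = -⅛/101798 = -⅛*1/101798 = -1/814384 ≈ -1.2279e-6)
1/M = 1/(-1/814384) = -814384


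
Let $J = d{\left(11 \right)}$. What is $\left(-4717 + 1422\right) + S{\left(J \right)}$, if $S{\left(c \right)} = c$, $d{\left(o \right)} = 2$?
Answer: $-3293$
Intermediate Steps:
$J = 2$
$\left(-4717 + 1422\right) + S{\left(J \right)} = \left(-4717 + 1422\right) + 2 = -3295 + 2 = -3293$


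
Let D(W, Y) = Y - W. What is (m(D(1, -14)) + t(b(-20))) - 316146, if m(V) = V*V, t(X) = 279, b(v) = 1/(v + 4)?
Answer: -315642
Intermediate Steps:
b(v) = 1/(4 + v)
m(V) = V²
(m(D(1, -14)) + t(b(-20))) - 316146 = ((-14 - 1*1)² + 279) - 316146 = ((-14 - 1)² + 279) - 316146 = ((-15)² + 279) - 316146 = (225 + 279) - 316146 = 504 - 316146 = -315642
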